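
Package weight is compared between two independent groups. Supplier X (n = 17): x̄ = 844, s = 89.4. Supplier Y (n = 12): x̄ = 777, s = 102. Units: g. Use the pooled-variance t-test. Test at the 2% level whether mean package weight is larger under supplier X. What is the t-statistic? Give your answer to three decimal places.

Let group 1 = supplier X, group 2 = supplier Y. H0: μ_1 = μ_2; H1: μ_1 > μ_2 (two-sample pooled-variance t-test, right-tailed).
s_p² = [(17−1)·89.4² + (12−1)·102²]/(17+12−2) = 8974.88
t = (844 − 777)/√[8974.88·(1/17 + 1/12)] = 1.876
df = n₁ + n₂ − 2 = 27
p-value = P(T ≥ 1.876) ≈ 0.036
Since p ≈ 0.036 > α = 0.02, fail to reject H0; the evidence is not statistically significant.

1.876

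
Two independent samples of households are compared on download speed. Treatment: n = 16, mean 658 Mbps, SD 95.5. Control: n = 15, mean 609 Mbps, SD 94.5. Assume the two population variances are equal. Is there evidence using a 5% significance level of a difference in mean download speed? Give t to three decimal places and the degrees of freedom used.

t = 1.435, df = 29

Let group 1 = treatment, group 2 = control. H0: μ_1 = μ_2; H1: μ_1 ≠ μ_2 (two-sample pooled-variance t-test, two-sided).
s_p² = [(16−1)·95.5² + (15−1)·94.5²]/(16+15−2) = 9028.53
t = (658 − 609)/√[9028.53·(1/16 + 1/15)] = 1.435
df = n₁ + n₂ − 2 = 29
Two-sided p-value ≈ 0.162
Since p ≈ 0.162 > α = 0.05, fail to reject H0; the data do not provide sufficient evidence against H0.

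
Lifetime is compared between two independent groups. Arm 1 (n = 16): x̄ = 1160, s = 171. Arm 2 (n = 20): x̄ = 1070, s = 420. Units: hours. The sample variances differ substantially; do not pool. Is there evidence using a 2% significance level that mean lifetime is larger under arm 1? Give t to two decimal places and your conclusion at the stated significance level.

t = 0.87; fail to reject H0

Let group 1 = arm 1, group 2 = arm 2. H0: μ_1 = μ_2; H1: μ_1 > μ_2 (Welch's two-sample t-test, right-tailed).
t = (x̄_1 − x̄_2)/√(s_1²/n_1 + s_2²/n_2) = (1160 − 1070)/√(171²/16 + 420²/20) = 0.87
Welch–Satterthwaite df ≈ 26.26
p-value = P(T ≥ 0.87) ≈ 0.196
Since p ≈ 0.196 > α = 0.02, fail to reject H0; the data do not provide sufficient evidence against H0.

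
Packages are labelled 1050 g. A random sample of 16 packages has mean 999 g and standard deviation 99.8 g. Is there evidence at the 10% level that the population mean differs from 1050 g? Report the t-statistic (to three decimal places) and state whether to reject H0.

t = -2.044; reject H0

H0: μ = 1050; H1: μ ≠ 1050 (one-sample t-test, two-sided).
t = (x̄ − μ₀)/(s/√n) = (999 − 1050)/(99.8/√16) = -2.044
df = n − 1 = 15
Two-sided p-value ≈ 0.0589
Since p ≈ 0.0589 < α = 0.1, reject H0; the evidence is statistically significant.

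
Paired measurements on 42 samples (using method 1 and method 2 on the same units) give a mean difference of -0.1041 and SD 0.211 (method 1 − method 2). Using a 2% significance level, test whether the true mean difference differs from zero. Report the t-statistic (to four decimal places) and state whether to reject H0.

t = -3.1974; reject H0

H0: μ_d = 0; H1: μ_d ≠ 0 (paired t-test on the differences, two-sided).
t = d̄/(s_d/√n) = -0.1041/(0.211/√42) = -3.1974
df = n − 1 = 41
Two-sided p-value ≈ 0.0027
Since p ≈ 0.0027 < α = 0.02, reject H0; the evidence is statistically significant.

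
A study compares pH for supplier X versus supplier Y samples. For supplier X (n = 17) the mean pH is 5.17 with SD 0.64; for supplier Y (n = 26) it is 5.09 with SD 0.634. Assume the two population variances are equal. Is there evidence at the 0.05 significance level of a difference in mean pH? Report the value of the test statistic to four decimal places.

Let group 1 = supplier X, group 2 = supplier Y. H0: μ_1 = μ_2; H1: μ_1 ≠ μ_2 (two-sample pooled-variance t-test, two-sided).
s_p² = [(17−1)·0.64² + (26−1)·0.634²]/(17+26−2) = 0.404939
t = (5.17 − 5.09)/√[0.404939·(1/17 + 1/26)] = 0.4031
df = n₁ + n₂ − 2 = 41
Two-sided p-value ≈ 0.689
Since p ≈ 0.689 > α = 0.05, fail to reject H0; the evidence is not statistically significant.

0.4031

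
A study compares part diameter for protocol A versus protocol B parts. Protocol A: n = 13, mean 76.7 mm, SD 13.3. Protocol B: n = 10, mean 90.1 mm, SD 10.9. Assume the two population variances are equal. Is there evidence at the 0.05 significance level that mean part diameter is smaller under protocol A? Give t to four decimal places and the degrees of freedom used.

Let group 1 = protocol A, group 2 = protocol B. H0: μ_1 = μ_2; H1: μ_1 < μ_2 (two-sample pooled-variance t-test, left-tailed).
s_p² = [(13−1)·13.3² + (10−1)·10.9²]/(13+10−2) = 151.999
t = (76.7 − 90.1)/√[151.999·(1/13 + 1/10)] = -2.5840
df = n₁ + n₂ − 2 = 21
p-value = P(T ≤ -2.5840) ≈ 0.0087
Since p ≈ 0.0087 < α = 0.05, reject H0; the evidence is statistically significant.

t = -2.5840, df = 21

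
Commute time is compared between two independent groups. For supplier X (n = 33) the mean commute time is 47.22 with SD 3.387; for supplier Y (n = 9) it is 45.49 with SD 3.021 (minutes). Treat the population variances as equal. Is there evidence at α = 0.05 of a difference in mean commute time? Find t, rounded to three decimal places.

Let group 1 = supplier X, group 2 = supplier Y. H0: μ_1 = μ_2; H1: μ_1 ≠ μ_2 (two-sample pooled-variance t-test, two-sided).
s_p² = [(33−1)·3.387² + (9−1)·3.021²]/(33+9−2) = 11.0027
t = (47.22 − 45.49)/√[11.0027·(1/33 + 1/9)] = 1.387
df = n₁ + n₂ − 2 = 40
Two-sided p-value ≈ 0.1731
Since p ≈ 0.1731 > α = 0.05, fail to reject H0; the data do not provide sufficient evidence against H0.

1.387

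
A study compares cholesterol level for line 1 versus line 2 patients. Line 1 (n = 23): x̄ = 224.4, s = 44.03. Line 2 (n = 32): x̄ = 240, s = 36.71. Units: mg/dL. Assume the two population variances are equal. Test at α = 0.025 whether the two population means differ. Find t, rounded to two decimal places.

-1.43

Let group 1 = line 1, group 2 = line 2. H0: μ_1 = μ_2; H1: μ_1 ≠ μ_2 (two-sample pooled-variance t-test, two-sided).
s_p² = [(23−1)·44.03² + (32−1)·36.71²]/(23+32−2) = 1592.95
t = (224.4 − 240)/√[1592.95·(1/23 + 1/32)] = -1.43
df = n₁ + n₂ − 2 = 53
Two-sided p-value ≈ 0.1586
Since p ≈ 0.1586 > α = 0.025, fail to reject H0; the data do not provide sufficient evidence against H0.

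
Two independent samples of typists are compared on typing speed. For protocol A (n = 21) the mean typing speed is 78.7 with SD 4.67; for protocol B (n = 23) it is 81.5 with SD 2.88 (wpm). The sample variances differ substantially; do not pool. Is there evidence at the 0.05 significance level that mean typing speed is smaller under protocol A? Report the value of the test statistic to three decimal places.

Let group 1 = protocol A, group 2 = protocol B. H0: μ_1 = μ_2; H1: μ_1 < μ_2 (Welch's two-sample t-test, left-tailed).
t = (x̄_1 − x̄_2)/√(s_1²/n_1 + s_2²/n_2) = (78.7 − 81.5)/√(4.67²/21 + 2.88²/23) = -2.367
Welch–Satterthwaite df ≈ 32.72
p-value = P(T ≤ -2.367) ≈ 0.0120
Since p ≈ 0.0120 < α = 0.05, reject H0; the data support H1.

-2.367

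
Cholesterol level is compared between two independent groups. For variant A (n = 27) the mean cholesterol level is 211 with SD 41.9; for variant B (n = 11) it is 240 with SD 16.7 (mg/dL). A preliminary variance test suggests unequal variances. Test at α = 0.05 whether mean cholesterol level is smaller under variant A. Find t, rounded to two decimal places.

-3.05

Let group 1 = variant A, group 2 = variant B. H0: μ_1 = μ_2; H1: μ_1 < μ_2 (Welch's two-sample t-test, left-tailed).
t = (x̄_1 − x̄_2)/√(s_1²/n_1 + s_2²/n_2) = (211 − 240)/√(41.9²/27 + 16.7²/11) = -3.05
Welch–Satterthwaite df ≈ 36.00
p-value = P(T ≤ -3.05) ≈ 0.0021
Since p ≈ 0.0021 < α = 0.05, reject H0; the data support H1.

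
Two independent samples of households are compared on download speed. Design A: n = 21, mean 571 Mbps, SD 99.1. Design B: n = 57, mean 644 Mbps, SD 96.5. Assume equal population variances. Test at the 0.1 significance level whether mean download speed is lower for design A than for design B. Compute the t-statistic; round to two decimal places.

Let group 1 = design A, group 2 = design B. H0: μ_1 = μ_2; H1: μ_1 < μ_2 (two-sample pooled-variance t-test, left-tailed).
s_p² = [(21−1)·99.1² + (57−1)·96.5²]/(21+57−2) = 9446.08
t = (571 − 644)/√[9446.08·(1/21 + 1/57)] = -2.94
df = n₁ + n₂ − 2 = 76
p-value = P(T ≤ -2.94) ≈ 0.002
Since p ≈ 0.002 < α = 0.1, reject H0; the data support H1.

-2.94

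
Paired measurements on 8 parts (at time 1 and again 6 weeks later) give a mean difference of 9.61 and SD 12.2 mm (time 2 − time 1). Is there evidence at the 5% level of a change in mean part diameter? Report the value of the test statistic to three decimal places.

H0: μ_d = 0; H1: μ_d ≠ 0 (paired t-test on the differences, two-sided).
t = d̄/(s_d/√n) = 9.61/(12.2/√8) = 2.228
df = n − 1 = 7
Two-sided p-value ≈ 0.061
Since p ≈ 0.061 > α = 0.05, fail to reject H0; the evidence is not statistically significant.

2.228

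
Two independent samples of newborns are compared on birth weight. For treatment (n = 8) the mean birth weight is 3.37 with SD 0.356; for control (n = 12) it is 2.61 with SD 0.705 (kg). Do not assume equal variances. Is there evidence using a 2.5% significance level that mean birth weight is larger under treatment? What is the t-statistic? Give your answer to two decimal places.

3.18

Let group 1 = treatment, group 2 = control. H0: μ_1 = μ_2; H1: μ_1 > μ_2 (Welch's two-sample t-test, right-tailed).
t = (x̄_1 − x̄_2)/√(s_1²/n_1 + s_2²/n_2) = (3.37 − 2.61)/√(0.356²/8 + 0.705²/12) = 3.18
Welch–Satterthwaite df ≈ 17.09
p-value = P(T ≥ 3.18) ≈ 0.0027
Since p ≈ 0.0027 < α = 0.025, reject H0; the evidence is statistically significant.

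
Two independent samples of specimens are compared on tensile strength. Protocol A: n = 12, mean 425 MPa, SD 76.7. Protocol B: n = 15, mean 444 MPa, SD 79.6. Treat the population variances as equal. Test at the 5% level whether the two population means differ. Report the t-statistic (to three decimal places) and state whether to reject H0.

t = -0.626; fail to reject H0

Let group 1 = protocol A, group 2 = protocol B. H0: μ_1 = μ_2; H1: μ_1 ≠ μ_2 (two-sample pooled-variance t-test, two-sided).
s_p² = [(12−1)·76.7² + (15−1)·79.6²]/(12+15−2) = 6136.72
t = (425 − 444)/√[6136.72·(1/12 + 1/15)] = -0.626
df = n₁ + n₂ − 2 = 25
Two-sided p-value ≈ 0.537
Since p ≈ 0.537 > α = 0.05, fail to reject H0; the data do not provide sufficient evidence against H0.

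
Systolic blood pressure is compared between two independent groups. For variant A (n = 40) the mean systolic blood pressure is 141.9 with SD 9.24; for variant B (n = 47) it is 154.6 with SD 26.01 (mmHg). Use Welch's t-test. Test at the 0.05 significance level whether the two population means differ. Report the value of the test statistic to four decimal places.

Let group 1 = variant A, group 2 = variant B. H0: μ_1 = μ_2; H1: μ_1 ≠ μ_2 (Welch's two-sample t-test, two-sided).
t = (x̄_1 − x̄_2)/√(s_1²/n_1 + s_2²/n_2) = (141.9 − 154.6)/√(9.24²/40 + 26.01²/47) = -3.1238
Welch–Satterthwaite df ≈ 59.12
Two-sided p-value ≈ 0.0028
Since p ≈ 0.0028 < α = 0.05, reject H0; the data support H1.

-3.1238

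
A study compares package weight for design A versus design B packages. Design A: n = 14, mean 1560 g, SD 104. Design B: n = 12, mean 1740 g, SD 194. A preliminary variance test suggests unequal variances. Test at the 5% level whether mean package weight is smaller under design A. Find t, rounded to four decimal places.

Let group 1 = design A, group 2 = design B. H0: μ_1 = μ_2; H1: μ_1 < μ_2 (Welch's two-sample t-test, left-tailed).
t = (x̄_1 − x̄_2)/√(s_1²/n_1 + s_2²/n_2) = (1560 − 1740)/√(104²/14 + 194²/12) = -2.8790
Welch–Satterthwaite df ≈ 16.25
p-value = P(T ≤ -2.8790) ≈ 0.0054
Since p ≈ 0.0054 < α = 0.05, reject H0; the data support H1.

-2.8790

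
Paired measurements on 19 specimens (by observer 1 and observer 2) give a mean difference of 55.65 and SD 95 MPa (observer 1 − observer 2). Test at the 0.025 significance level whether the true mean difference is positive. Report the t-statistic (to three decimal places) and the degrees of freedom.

H0: μ_d = 0; H1: μ_d > 0 (paired t-test on the differences, right-tailed).
t = d̄/(s_d/√n) = 55.65/(95/√19) = 2.553
df = n − 1 = 18
p-value = P(T ≥ 2.553) ≈ 0.0100
Since p ≈ 0.0100 < α = 0.025, reject H0; the evidence is statistically significant.

t = 2.553, df = 18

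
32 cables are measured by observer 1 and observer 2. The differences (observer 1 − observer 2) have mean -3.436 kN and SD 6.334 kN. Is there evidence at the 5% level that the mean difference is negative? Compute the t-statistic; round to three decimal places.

-3.069

H0: μ_d = 0; H1: μ_d < 0 (paired t-test on the differences, left-tailed).
t = d̄/(s_d/√n) = -3.436/(6.334/√32) = -3.069
df = n − 1 = 31
p-value = P(T ≤ -3.069) ≈ 0.002
Since p ≈ 0.002 < α = 0.05, reject H0; the evidence is statistically significant.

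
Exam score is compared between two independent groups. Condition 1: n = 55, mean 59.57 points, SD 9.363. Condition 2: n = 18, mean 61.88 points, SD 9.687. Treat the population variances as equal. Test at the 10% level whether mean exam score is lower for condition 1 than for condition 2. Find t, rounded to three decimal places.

-0.901

Let group 1 = condition 1, group 2 = condition 2. H0: μ_1 = μ_2; H1: μ_1 < μ_2 (two-sample pooled-variance t-test, left-tailed).
s_p² = [(55−1)·9.363² + (18−1)·9.687²]/(55+18−2) = 89.1436
t = (59.57 − 61.88)/√[89.1436·(1/55 + 1/18)] = -0.901
df = n₁ + n₂ − 2 = 71
p-value = P(T ≤ -0.901) ≈ 0.185
Since p ≈ 0.185 > α = 0.1, fail to reject H0; the evidence is not statistically significant.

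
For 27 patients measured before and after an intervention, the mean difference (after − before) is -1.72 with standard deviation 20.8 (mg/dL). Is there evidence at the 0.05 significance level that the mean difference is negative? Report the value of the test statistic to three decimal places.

-0.430

H0: μ_d = 0; H1: μ_d < 0 (paired t-test on the differences, left-tailed).
t = d̄/(s_d/√n) = -1.72/(20.8/√27) = -0.430
df = n − 1 = 26
p-value = P(T ≤ -0.430) ≈ 0.335
Since p ≈ 0.335 > α = 0.05, fail to reject H0; the evidence is not statistically significant.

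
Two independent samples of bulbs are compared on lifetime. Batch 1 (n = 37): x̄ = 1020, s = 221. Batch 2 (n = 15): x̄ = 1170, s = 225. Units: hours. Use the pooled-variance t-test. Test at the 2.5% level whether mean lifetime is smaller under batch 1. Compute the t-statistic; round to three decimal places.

Let group 1 = batch 1, group 2 = batch 2. H0: μ_1 = μ_2; H1: μ_1 < μ_2 (two-sample pooled-variance t-test, left-tailed).
s_p² = [(37−1)·221² + (15−1)·225²]/(37+15−2) = 49340.5
t = (1020 − 1170)/√[49340.5·(1/37 + 1/15)] = -2.206
df = n₁ + n₂ − 2 = 50
p-value = P(T ≤ -2.206) ≈ 0.016
Since p ≈ 0.016 < α = 0.025, reject H0; the data support H1.

-2.206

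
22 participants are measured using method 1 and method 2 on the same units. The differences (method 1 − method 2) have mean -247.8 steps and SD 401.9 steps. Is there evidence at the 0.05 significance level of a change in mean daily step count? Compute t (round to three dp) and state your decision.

t = -2.892; reject H0

H0: μ_d = 0; H1: μ_d ≠ 0 (paired t-test on the differences, two-sided).
t = d̄/(s_d/√n) = -247.8/(401.9/√22) = -2.892
df = n − 1 = 21
Two-sided p-value ≈ 0.0087
Since p ≈ 0.0087 < α = 0.05, reject H0; the evidence is statistically significant.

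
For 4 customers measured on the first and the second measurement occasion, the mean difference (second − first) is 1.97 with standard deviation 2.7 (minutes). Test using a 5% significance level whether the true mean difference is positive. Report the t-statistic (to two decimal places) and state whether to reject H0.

t = 1.46; fail to reject H0

H0: μ_d = 0; H1: μ_d > 0 (paired t-test on the differences, right-tailed).
t = d̄/(s_d/√n) = 1.97/(2.7/√4) = 1.46
df = n − 1 = 3
p-value = P(T ≥ 1.46) ≈ 0.120
Since p ≈ 0.120 > α = 0.05, fail to reject H0; the evidence is not statistically significant.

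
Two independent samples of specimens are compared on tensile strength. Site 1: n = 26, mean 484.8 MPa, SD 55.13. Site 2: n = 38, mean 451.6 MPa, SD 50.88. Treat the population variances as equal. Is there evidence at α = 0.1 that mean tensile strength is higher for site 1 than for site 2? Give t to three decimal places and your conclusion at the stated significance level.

t = 2.478; reject H0

Let group 1 = site 1, group 2 = site 2. H0: μ_1 = μ_2; H1: μ_1 > μ_2 (two-sample pooled-variance t-test, right-tailed).
s_p² = [(26−1)·55.13² + (38−1)·50.88²]/(26+38−2) = 2770.44
t = (484.8 − 451.6)/√[2770.44·(1/26 + 1/38)] = 2.478
df = n₁ + n₂ − 2 = 62
p-value = P(T ≥ 2.478) ≈ 0.0080
Since p ≈ 0.0080 < α = 0.1, reject H0; the data support H1.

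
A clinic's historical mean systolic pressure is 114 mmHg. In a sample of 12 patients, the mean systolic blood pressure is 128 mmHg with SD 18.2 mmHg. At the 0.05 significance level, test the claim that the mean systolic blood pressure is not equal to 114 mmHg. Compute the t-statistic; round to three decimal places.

2.665

H0: μ = 114; H1: μ ≠ 114 (one-sample t-test, two-sided).
t = (x̄ − μ₀)/(s/√n) = (128 − 114)/(18.2/√12) = 2.665
df = n − 1 = 11
Two-sided p-value ≈ 0.022
Since p ≈ 0.022 < α = 0.05, reject H0; the evidence is statistically significant.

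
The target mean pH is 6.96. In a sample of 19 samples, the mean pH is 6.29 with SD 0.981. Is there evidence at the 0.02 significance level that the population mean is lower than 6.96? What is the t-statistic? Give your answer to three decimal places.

H0: μ = 6.96; H1: μ < 6.96 (one-sample t-test, left-tailed).
t = (x̄ − μ₀)/(s/√n) = (6.29 − 6.96)/(0.981/√19) = -2.977
df = n − 1 = 18
p-value = P(T ≤ -2.977) ≈ 0.0040
Since p ≈ 0.0040 < α = 0.02, reject H0; the data support H1.

-2.977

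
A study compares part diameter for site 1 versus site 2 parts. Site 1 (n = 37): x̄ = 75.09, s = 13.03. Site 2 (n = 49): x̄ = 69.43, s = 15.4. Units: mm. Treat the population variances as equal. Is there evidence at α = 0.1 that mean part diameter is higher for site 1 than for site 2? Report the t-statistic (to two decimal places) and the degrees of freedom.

t = 1.80, df = 84

Let group 1 = site 1, group 2 = site 2. H0: μ_1 = μ_2; H1: μ_1 > μ_2 (two-sample pooled-variance t-test, right-tailed).
s_p² = [(37−1)·13.03² + (49−1)·15.4²]/(37+49−2) = 208.283
t = (75.09 − 69.43)/√[208.283·(1/37 + 1/49)] = 1.80
df = n₁ + n₂ − 2 = 84
p-value = P(T ≥ 1.80) ≈ 0.038
Since p ≈ 0.038 < α = 0.1, reject H0; the data support H1.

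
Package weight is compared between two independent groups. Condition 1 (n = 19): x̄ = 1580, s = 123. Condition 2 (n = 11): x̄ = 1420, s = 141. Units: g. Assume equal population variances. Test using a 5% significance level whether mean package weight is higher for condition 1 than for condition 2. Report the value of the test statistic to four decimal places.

Let group 1 = condition 1, group 2 = condition 2. H0: μ_1 = μ_2; H1: μ_1 > μ_2 (two-sample pooled-variance t-test, right-tailed).
s_p² = [(19−1)·123² + (11−1)·141²]/(19+11−2) = 16826.1
t = (1580 − 1420)/√[16826.1·(1/19 + 1/11)] = 3.2557
df = n₁ + n₂ − 2 = 28
p-value = P(T ≥ 3.2557) ≈ 0.0015
Since p ≈ 0.0015 < α = 0.05, reject H0; the data support H1.

3.2557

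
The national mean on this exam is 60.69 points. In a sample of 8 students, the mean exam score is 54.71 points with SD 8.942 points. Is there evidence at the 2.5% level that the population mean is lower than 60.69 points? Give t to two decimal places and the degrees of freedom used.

t = -1.89, df = 7

H0: μ = 60.69; H1: μ < 60.69 (one-sample t-test, left-tailed).
t = (x̄ − μ₀)/(s/√n) = (54.71 − 60.69)/(8.942/√8) = -1.89
df = n − 1 = 7
p-value = P(T ≤ -1.89) ≈ 0.0502
Since p ≈ 0.0502 > α = 0.025, fail to reject H0; the data do not provide sufficient evidence against H0.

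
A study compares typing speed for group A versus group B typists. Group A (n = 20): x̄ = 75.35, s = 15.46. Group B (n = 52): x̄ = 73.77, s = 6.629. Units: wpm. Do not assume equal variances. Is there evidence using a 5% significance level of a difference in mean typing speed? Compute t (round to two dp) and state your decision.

Let group 1 = group A, group 2 = group B. H0: μ_1 = μ_2; H1: μ_1 ≠ μ_2 (Welch's two-sample t-test, two-sided).
t = (x̄_1 − x̄_2)/√(s_1²/n_1 + s_2²/n_2) = (75.35 − 73.77)/√(15.46²/20 + 6.629²/52) = 0.44
Welch–Satterthwaite df ≈ 21.74
Two-sided p-value ≈ 0.663
Since p ≈ 0.663 > α = 0.05, fail to reject H0; the evidence is not statistically significant.

t = 0.44; fail to reject H0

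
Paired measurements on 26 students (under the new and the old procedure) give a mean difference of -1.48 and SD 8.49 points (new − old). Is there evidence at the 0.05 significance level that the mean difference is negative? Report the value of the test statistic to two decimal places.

H0: μ_d = 0; H1: μ_d < 0 (paired t-test on the differences, left-tailed).
t = d̄/(s_d/√n) = -1.48/(8.49/√26) = -0.89
df = n − 1 = 25
p-value = P(T ≤ -0.89) ≈ 0.191
Since p ≈ 0.191 > α = 0.05, fail to reject H0; the data do not provide sufficient evidence against H0.

-0.89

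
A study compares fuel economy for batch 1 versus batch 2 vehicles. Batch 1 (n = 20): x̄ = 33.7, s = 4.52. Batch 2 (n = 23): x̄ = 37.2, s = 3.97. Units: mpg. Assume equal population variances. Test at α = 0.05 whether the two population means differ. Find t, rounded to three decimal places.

Let group 1 = batch 1, group 2 = batch 2. H0: μ_1 = μ_2; H1: μ_1 ≠ μ_2 (two-sample pooled-variance t-test, two-sided).
s_p² = [(20−1)·4.52² + (23−1)·3.97²]/(20+23−2) = 17.9248
t = (33.7 − 37.2)/√[17.9248·(1/20 + 1/23)] = -2.704
df = n₁ + n₂ − 2 = 41
Two-sided p-value ≈ 0.0099
Since p ≈ 0.0099 < α = 0.05, reject H0; the data support H1.

-2.704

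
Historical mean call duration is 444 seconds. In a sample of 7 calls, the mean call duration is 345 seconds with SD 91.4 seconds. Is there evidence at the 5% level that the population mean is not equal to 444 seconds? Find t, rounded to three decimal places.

-2.866

H0: μ = 444; H1: μ ≠ 444 (one-sample t-test, two-sided).
t = (x̄ − μ₀)/(s/√n) = (345 − 444)/(91.4/√7) = -2.866
df = n − 1 = 6
Two-sided p-value ≈ 0.0286
Since p ≈ 0.0286 < α = 0.05, reject H0; the data support H1.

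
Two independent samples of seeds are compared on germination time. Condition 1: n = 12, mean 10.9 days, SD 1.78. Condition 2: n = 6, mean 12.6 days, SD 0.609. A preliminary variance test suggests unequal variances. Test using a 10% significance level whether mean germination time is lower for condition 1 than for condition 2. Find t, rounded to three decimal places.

-2.978

Let group 1 = condition 1, group 2 = condition 2. H0: μ_1 = μ_2; H1: μ_1 < μ_2 (Welch's two-sample t-test, left-tailed).
t = (x̄_1 − x̄_2)/√(s_1²/n_1 + s_2²/n_2) = (10.9 − 12.6)/√(1.78²/12 + 0.609²/6) = -2.978
Welch–Satterthwaite df ≈ 14.95
p-value = P(T ≤ -2.978) ≈ 0.0047
Since p ≈ 0.0047 < α = 0.1, reject H0; the data support H1.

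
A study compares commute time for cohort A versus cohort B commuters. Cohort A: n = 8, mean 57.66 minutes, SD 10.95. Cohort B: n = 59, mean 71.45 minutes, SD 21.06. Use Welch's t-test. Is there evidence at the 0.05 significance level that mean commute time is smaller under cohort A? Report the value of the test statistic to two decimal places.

Let group 1 = cohort A, group 2 = cohort B. H0: μ_1 = μ_2; H1: μ_1 < μ_2 (Welch's two-sample t-test, left-tailed).
t = (x̄_1 − x̄_2)/√(s_1²/n_1 + s_2²/n_2) = (57.66 − 71.45)/√(10.95²/8 + 21.06²/59) = -2.91
Welch–Satterthwaite df ≈ 15.32
p-value = P(T ≤ -2.91) ≈ 0.0053
Since p ≈ 0.0053 < α = 0.05, reject H0; the evidence is statistically significant.

-2.91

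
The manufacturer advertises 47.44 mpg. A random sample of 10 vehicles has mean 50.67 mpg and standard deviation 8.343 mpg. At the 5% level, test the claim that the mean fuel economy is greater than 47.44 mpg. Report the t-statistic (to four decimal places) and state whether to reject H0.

H0: μ = 47.44; H1: μ > 47.44 (one-sample t-test, right-tailed).
t = (x̄ − μ₀)/(s/√n) = (50.67 − 47.44)/(8.343/√10) = 1.2243
df = n − 1 = 9
p-value = P(T ≥ 1.2243) ≈ 0.1260
Since p ≈ 0.1260 > α = 0.05, fail to reject H0; the evidence is not statistically significant.

t = 1.2243; fail to reject H0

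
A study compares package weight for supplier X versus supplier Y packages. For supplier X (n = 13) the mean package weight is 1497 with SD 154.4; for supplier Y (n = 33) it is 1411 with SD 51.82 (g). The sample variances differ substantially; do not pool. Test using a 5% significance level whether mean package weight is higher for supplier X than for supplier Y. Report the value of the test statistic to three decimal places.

Let group 1 = supplier X, group 2 = supplier Y. H0: μ_1 = μ_2; H1: μ_1 > μ_2 (Welch's two-sample t-test, right-tailed).
t = (x̄_1 − x̄_2)/√(s_1²/n_1 + s_2²/n_2) = (1497 − 1411)/√(154.4²/13 + 51.82²/33) = 1.965
Welch–Satterthwaite df ≈ 13.08
p-value = P(T ≥ 1.965) ≈ 0.0355
Since p ≈ 0.0355 < α = 0.05, reject H0; the evidence is statistically significant.

1.965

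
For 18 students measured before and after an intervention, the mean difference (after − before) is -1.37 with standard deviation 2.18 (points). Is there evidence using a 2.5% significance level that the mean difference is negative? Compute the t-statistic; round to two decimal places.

H0: μ_d = 0; H1: μ_d < 0 (paired t-test on the differences, left-tailed).
t = d̄/(s_d/√n) = -1.37/(2.18/√18) = -2.67
df = n − 1 = 17
p-value = P(T ≤ -2.67) ≈ 0.0081
Since p ≈ 0.0081 < α = 0.025, reject H0; the data support H1.

-2.67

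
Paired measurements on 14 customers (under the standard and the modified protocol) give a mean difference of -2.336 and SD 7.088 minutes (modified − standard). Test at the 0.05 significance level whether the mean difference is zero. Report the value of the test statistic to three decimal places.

H0: μ_d = 0; H1: μ_d ≠ 0 (paired t-test on the differences, two-sided).
t = d̄/(s_d/√n) = -2.336/(7.088/√14) = -1.233
df = n − 1 = 13
Two-sided p-value ≈ 0.2394
Since p ≈ 0.2394 > α = 0.05, fail to reject H0; the data do not provide sufficient evidence against H0.

-1.233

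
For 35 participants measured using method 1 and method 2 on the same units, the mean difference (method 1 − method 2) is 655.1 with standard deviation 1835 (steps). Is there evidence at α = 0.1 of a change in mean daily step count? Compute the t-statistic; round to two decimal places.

2.11

H0: μ_d = 0; H1: μ_d ≠ 0 (paired t-test on the differences, two-sided).
t = d̄/(s_d/√n) = 655.1/(1835/√35) = 2.11
df = n − 1 = 34
Two-sided p-value ≈ 0.0421
Since p ≈ 0.0421 < α = 0.1, reject H0; the evidence is statistically significant.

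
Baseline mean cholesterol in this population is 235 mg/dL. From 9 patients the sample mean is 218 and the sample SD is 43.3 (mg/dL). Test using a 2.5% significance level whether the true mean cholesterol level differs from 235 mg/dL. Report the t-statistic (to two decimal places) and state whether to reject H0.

t = -1.18; fail to reject H0

H0: μ = 235; H1: μ ≠ 235 (one-sample t-test, two-sided).
t = (x̄ − μ₀)/(s/√n) = (218 − 235)/(43.3/√9) = -1.18
df = n − 1 = 8
Two-sided p-value ≈ 0.2727
Since p ≈ 0.2727 > α = 0.025, fail to reject H0; the data do not provide sufficient evidence against H0.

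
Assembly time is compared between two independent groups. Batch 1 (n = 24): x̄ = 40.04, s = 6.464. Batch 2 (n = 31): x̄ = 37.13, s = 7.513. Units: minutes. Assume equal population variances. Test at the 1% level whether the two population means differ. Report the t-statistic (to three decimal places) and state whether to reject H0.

Let group 1 = batch 1, group 2 = batch 2. H0: μ_1 = μ_2; H1: μ_1 ≠ μ_2 (two-sample pooled-variance t-test, two-sided).
s_p² = [(24−1)·6.464² + (31−1)·7.513²]/(24+31−2) = 50.0825
t = (40.04 − 37.13)/√[50.0825·(1/24 + 1/31)] = 1.512
df = n₁ + n₂ − 2 = 53
Two-sided p-value ≈ 0.1364
Since p ≈ 0.1364 > α = 0.01, fail to reject H0; the data do not provide sufficient evidence against H0.

t = 1.512; fail to reject H0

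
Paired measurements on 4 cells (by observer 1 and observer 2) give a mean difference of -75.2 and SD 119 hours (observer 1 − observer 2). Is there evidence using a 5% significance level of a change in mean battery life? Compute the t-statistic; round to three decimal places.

H0: μ_d = 0; H1: μ_d ≠ 0 (paired t-test on the differences, two-sided).
t = d̄/(s_d/√n) = -75.2/(119/√4) = -1.264
df = n − 1 = 3
Two-sided p-value ≈ 0.296
Since p ≈ 0.296 > α = 0.05, fail to reject H0; the evidence is not statistically significant.

-1.264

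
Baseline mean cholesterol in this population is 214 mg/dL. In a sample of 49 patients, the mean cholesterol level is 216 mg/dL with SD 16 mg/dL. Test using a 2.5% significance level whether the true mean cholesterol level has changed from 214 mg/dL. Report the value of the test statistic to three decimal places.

0.875

H0: μ = 214; H1: μ ≠ 214 (one-sample t-test, two-sided).
t = (x̄ − μ₀)/(s/√n) = (216 − 214)/(16/√49) = 0.875
df = n − 1 = 48
Two-sided p-value ≈ 0.386
Since p ≈ 0.386 > α = 0.025, fail to reject H0; the data do not provide sufficient evidence against H0.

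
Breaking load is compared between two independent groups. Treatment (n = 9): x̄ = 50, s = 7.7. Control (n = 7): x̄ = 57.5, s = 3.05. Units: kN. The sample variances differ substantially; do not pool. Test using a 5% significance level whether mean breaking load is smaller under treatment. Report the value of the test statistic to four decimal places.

Let group 1 = treatment, group 2 = control. H0: μ_1 = μ_2; H1: μ_1 < μ_2 (Welch's two-sample t-test, left-tailed).
t = (x̄_1 − x̄_2)/√(s_1²/n_1 + s_2²/n_2) = (50 − 57.5)/√(7.7²/9 + 3.05²/7) = -2.6656
Welch–Satterthwaite df ≈ 10.96
p-value = P(T ≤ -2.6656) ≈ 0.011
Since p ≈ 0.011 < α = 0.05, reject H0; the data support H1.

-2.6656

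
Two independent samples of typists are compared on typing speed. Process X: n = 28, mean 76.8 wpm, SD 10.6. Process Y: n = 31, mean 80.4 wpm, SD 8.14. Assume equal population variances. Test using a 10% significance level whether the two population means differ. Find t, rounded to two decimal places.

Let group 1 = process X, group 2 = process Y. H0: μ_1 = μ_2; H1: μ_1 ≠ μ_2 (two-sample pooled-variance t-test, two-sided).
s_p² = [(28−1)·10.6² + (31−1)·8.14²]/(28+31−2) = 88.0966
t = (76.8 − 80.4)/√[88.0966·(1/28 + 1/31)] = -1.47
df = n₁ + n₂ − 2 = 57
Two-sided p-value ≈ 0.1468
Since p ≈ 0.1468 > α = 0.1, fail to reject H0; the data do not provide sufficient evidence against H0.

-1.47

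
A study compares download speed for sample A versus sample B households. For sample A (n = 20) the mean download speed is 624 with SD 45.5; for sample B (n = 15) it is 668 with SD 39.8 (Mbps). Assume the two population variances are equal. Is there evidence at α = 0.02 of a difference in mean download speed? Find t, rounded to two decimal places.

-2.98

Let group 1 = sample A, group 2 = sample B. H0: μ_1 = μ_2; H1: μ_1 ≠ μ_2 (two-sample pooled-variance t-test, two-sided).
s_p² = [(20−1)·45.5² + (15−1)·39.8²]/(20+15−2) = 1863.98
t = (624 − 668)/√[1863.98·(1/20 + 1/15)] = -2.98
df = n₁ + n₂ − 2 = 33
Two-sided p-value ≈ 0.005
Since p ≈ 0.005 < α = 0.02, reject H0; the evidence is statistically significant.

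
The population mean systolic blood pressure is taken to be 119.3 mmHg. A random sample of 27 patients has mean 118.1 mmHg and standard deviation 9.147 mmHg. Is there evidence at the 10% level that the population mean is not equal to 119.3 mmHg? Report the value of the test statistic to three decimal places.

H0: μ = 119.3; H1: μ ≠ 119.3 (one-sample t-test, two-sided).
t = (x̄ − μ₀)/(s/√n) = (118.1 − 119.3)/(9.147/√27) = -0.682
df = n − 1 = 26
Two-sided p-value ≈ 0.501
Since p ≈ 0.501 > α = 0.1, fail to reject H0; the evidence is not statistically significant.

-0.682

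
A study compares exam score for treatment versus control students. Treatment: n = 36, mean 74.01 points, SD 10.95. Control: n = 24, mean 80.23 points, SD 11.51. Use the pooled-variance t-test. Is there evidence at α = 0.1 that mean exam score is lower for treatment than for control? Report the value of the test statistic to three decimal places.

-2.112

Let group 1 = treatment, group 2 = control. H0: μ_1 = μ_2; H1: μ_1 < μ_2 (two-sample pooled-variance t-test, left-tailed).
s_p² = [(36−1)·10.95² + (24−1)·11.51²]/(36+24−2) = 124.89
t = (74.01 − 80.23)/√[124.89·(1/36 + 1/24)] = -2.112
df = n₁ + n₂ − 2 = 58
p-value = P(T ≤ -2.112) ≈ 0.019
Since p ≈ 0.019 < α = 0.1, reject H0; the evidence is statistically significant.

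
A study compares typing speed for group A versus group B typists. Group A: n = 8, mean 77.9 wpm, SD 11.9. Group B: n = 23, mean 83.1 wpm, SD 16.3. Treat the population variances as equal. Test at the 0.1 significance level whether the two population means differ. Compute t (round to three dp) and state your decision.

Let group 1 = group A, group 2 = group B. H0: μ_1 = μ_2; H1: μ_1 ≠ μ_2 (two-sample pooled-variance t-test, two-sided).
s_p² = [(8−1)·11.9² + (23−1)·16.3²]/(8+23−2) = 235.74
t = (77.9 − 83.1)/√[235.74·(1/8 + 1/23)] = -0.825
df = n₁ + n₂ − 2 = 29
Two-sided p-value ≈ 0.4160
Since p ≈ 0.4160 > α = 0.1, fail to reject H0; the data do not provide sufficient evidence against H0.

t = -0.825; fail to reject H0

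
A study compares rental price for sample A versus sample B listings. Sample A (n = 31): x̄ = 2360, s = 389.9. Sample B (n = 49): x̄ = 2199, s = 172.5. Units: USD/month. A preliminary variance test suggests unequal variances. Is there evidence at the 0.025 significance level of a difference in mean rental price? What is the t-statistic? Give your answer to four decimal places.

Let group 1 = sample A, group 2 = sample B. H0: μ_1 = μ_2; H1: μ_1 ≠ μ_2 (Welch's two-sample t-test, two-sided).
t = (x̄_1 − x̄_2)/√(s_1²/n_1 + s_2²/n_2) = (2360 − 2199)/√(389.9²/31 + 172.5²/49) = 2.1687
Welch–Satterthwaite df ≈ 37.53
Two-sided p-value ≈ 0.0365
Since p ≈ 0.0365 > α = 0.025, fail to reject H0; the evidence is not statistically significant.

2.1687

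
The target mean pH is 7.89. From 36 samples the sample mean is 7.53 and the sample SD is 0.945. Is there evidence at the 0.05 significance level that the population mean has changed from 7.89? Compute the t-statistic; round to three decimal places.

-2.286

H0: μ = 7.89; H1: μ ≠ 7.89 (one-sample t-test, two-sided).
t = (x̄ − μ₀)/(s/√n) = (7.53 − 7.89)/(0.945/√36) = -2.286
df = n − 1 = 35
Two-sided p-value ≈ 0.0284
Since p ≈ 0.0284 < α = 0.05, reject H0; the evidence is statistically significant.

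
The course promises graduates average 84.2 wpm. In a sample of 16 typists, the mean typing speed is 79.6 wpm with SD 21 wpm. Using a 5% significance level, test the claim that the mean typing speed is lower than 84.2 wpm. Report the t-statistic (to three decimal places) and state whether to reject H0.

H0: μ = 84.2; H1: μ < 84.2 (one-sample t-test, left-tailed).
t = (x̄ − μ₀)/(s/√n) = (79.6 − 84.2)/(21/√16) = -0.876
df = n − 1 = 15
p-value = P(T ≤ -0.876) ≈ 0.197
Since p ≈ 0.197 > α = 0.05, fail to reject H0; the evidence is not statistically significant.

t = -0.876; fail to reject H0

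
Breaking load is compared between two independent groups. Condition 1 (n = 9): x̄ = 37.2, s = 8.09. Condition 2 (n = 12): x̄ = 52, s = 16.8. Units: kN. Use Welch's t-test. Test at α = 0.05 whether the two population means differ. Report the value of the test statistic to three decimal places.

Let group 1 = condition 1, group 2 = condition 2. H0: μ_1 = μ_2; H1: μ_1 ≠ μ_2 (Welch's two-sample t-test, two-sided).
t = (x̄_1 − x̄_2)/√(s_1²/n_1 + s_2²/n_2) = (37.2 − 52)/√(8.09²/9 + 16.8²/12) = -2.667
Welch–Satterthwaite df ≈ 16.66
Two-sided p-value ≈ 0.0165
Since p ≈ 0.0165 < α = 0.05, reject H0; the evidence is statistically significant.

-2.667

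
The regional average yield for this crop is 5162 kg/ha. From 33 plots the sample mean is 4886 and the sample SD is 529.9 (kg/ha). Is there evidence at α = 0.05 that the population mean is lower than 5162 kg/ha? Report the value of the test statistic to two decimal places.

H0: μ = 5162; H1: μ < 5162 (one-sample t-test, left-tailed).
t = (x̄ − μ₀)/(s/√n) = (4886 − 5162)/(529.9/√33) = -2.99
df = n − 1 = 32
p-value = P(T ≤ -2.99) ≈ 0.003
Since p ≈ 0.003 < α = 0.05, reject H0; the data support H1.

-2.99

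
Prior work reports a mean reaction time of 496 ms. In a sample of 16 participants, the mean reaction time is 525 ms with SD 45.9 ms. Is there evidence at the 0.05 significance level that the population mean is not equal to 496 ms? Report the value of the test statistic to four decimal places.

2.5272

H0: μ = 496; H1: μ ≠ 496 (one-sample t-test, two-sided).
t = (x̄ − μ₀)/(s/√n) = (525 − 496)/(45.9/√16) = 2.5272
df = n − 1 = 15
Two-sided p-value ≈ 0.0232
Since p ≈ 0.0232 < α = 0.05, reject H0; the data support H1.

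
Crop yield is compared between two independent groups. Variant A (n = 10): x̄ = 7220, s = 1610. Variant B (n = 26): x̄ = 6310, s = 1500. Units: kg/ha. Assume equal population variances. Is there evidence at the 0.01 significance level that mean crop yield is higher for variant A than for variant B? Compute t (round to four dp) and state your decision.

t = 1.5985; fail to reject H0

Let group 1 = variant A, group 2 = variant B. H0: μ_1 = μ_2; H1: μ_1 > μ_2 (two-sample pooled-variance t-test, right-tailed).
s_p² = [(10−1)·1610² + (26−1)·1500²]/(10+26−2) = 2340560
t = (7220 − 6310)/√[2340560·(1/10 + 1/26)] = 1.5985
df = n₁ + n₂ − 2 = 34
p-value = P(T ≥ 1.5985) ≈ 0.0596
Since p ≈ 0.0596 > α = 0.01, fail to reject H0; the evidence is not statistically significant.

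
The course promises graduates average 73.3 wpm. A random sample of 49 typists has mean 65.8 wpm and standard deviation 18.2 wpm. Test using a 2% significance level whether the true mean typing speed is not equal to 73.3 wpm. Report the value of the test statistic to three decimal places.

H0: μ = 73.3; H1: μ ≠ 73.3 (one-sample t-test, two-sided).
t = (x̄ − μ₀)/(s/√n) = (65.8 − 73.3)/(18.2/√49) = -2.885
df = n − 1 = 48
Two-sided p-value ≈ 0.0059
Since p ≈ 0.0059 < α = 0.02, reject H0; the evidence is statistically significant.

-2.885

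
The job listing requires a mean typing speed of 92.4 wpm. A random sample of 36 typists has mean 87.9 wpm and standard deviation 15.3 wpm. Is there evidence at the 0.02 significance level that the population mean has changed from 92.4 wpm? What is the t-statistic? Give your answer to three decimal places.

-1.765

H0: μ = 92.4; H1: μ ≠ 92.4 (one-sample t-test, two-sided).
t = (x̄ − μ₀)/(s/√n) = (87.9 − 92.4)/(15.3/√36) = -1.765
df = n − 1 = 35
Two-sided p-value ≈ 0.0863
Since p ≈ 0.0863 > α = 0.02, fail to reject H0; the data do not provide sufficient evidence against H0.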